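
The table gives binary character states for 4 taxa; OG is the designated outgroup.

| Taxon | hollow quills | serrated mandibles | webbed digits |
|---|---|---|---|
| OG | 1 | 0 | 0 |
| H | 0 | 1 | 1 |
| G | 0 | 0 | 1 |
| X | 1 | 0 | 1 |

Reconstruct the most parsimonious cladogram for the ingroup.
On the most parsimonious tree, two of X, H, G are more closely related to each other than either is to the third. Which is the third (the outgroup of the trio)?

Character polarity is set by the outgroup: the derived state is whichever differs from the outgroup's state, so for hollow quills the derived state is '0', and for the remaining characters it is '1'.
Only G and H show the derived state '0' for hollow quills, supporting them as a clade.
serrated mandibles (derived state '1') is unique to H (autapomorphy; uninformative for grouping).
All ingroup taxa share the derived state '1' for webbed digits; it defines the ingroup but does not resolve relationships within it.
Most parsimonious ingroup topology: ((H,G),X).
G and H share a more recent common ancestor with each other than either does with X, so X is the least closely related of the three.

X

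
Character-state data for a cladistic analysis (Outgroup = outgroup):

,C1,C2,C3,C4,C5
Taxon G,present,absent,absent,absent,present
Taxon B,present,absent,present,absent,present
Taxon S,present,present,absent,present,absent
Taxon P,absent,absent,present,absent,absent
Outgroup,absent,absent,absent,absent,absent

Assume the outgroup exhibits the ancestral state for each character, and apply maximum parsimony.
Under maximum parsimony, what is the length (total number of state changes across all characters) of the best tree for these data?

6

The outgroup has state 'absent' for every character, so 'present' is the derived state throughout.
C1 (derived state 'present') is shared by Taxon B, Taxon G, and Taxon S — a synapomorphy uniting that clade.
C2 (derived state 'present') is unique to Taxon S (autapomorphy; uninformative for grouping).
C3 (state 'present') occurs in Taxon B and Taxon P but conflicts with the nesting implied by the other characters — most parsimoniously interpreted as homoplasy.
C4: derived state 'present' in Taxon S only — an autapomorphy, so it tells us nothing about relationships among taxa.
C5 (derived state 'present') is shared by Taxon B and Taxon G — a synapomorphy uniting that clade.
Most parsimonious ingroup topology: (((Taxon B,Taxon G),Taxon S),Taxon P).
Changes per character on this tree: C1: 1; C2: 1; C3: 2; C4: 1; C5: 1.
Total = 6.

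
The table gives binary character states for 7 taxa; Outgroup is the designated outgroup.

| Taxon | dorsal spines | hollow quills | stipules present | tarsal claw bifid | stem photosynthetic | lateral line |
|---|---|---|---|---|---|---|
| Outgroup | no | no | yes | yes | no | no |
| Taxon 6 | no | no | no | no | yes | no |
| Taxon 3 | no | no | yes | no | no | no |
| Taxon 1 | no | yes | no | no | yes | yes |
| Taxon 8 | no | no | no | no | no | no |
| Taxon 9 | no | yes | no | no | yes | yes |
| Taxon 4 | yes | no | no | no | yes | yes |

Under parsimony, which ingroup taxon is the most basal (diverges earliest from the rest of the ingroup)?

Character polarity is set by the outgroup: the derived state is whichever differs from the outgroup's state, so for stipules present, tarsal claw bifid the derived state is 'no', and for the remaining characters it is 'yes'.
dorsal spines: derived state 'yes' in Taxon 4 only — an autapomorphy, so it tells us nothing about relationships among taxa.
hollow quills: derived state 'yes' in Taxon 1 and Taxon 9 only — synapomorphy for {Taxon 1, Taxon 9}.
Only Taxon 1, Taxon 4, Taxon 6, Taxon 8, and Taxon 9 show the derived state 'no' for stipules present, supporting them as a clade.
tarsal claw bifid (derived state 'no') is shared by all ingroup taxa — unites the whole ingroup.
stem photosynthetic (derived state 'yes') is shared by Taxon 1, Taxon 4, Taxon 6, and Taxon 9 — a synapomorphy uniting that clade.
lateral line: derived state 'yes' in Taxon 1, Taxon 4, and Taxon 9 only — synapomorphy for {Taxon 1, Taxon 4, Taxon 9}.
Most parsimonious ingroup topology: (((Taxon 6,((Taxon 1,Taxon 9),Taxon 4)),Taxon 8),Taxon 3).
Taxon 3 is sister to the clade containing all other ingroup taxa, so it is the earliest-diverging (most basal) ingroup lineage.

Taxon 3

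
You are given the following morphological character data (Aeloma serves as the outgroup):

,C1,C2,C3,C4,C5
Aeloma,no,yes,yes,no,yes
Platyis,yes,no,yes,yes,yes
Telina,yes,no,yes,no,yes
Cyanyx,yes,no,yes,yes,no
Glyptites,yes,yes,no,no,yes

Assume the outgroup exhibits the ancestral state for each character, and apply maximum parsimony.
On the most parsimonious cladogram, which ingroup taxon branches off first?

Character polarity is set by the outgroup: the derived state is whichever differs from the outgroup's state, so for C2, C3, C5 the derived state is 'no', and for the remaining characters it is 'yes'.
All ingroup taxa share the derived state 'yes' for C1; it defines the ingroup but does not resolve relationships within it.
C2 (derived state 'no') is shared by Cyanyx, Platyis, and Telina — a synapomorphy uniting that clade.
C3 (derived state 'no') is unique to Glyptites (autapomorphy; uninformative for grouping).
C4 (derived state 'yes') is shared by Cyanyx and Platyis — a synapomorphy uniting that clade.
C5 (derived state 'no') is unique to Cyanyx (autapomorphy; uninformative for grouping).
Most parsimonious ingroup topology: ((Telina,(Platyis,Cyanyx)),Glyptites).
Glyptites is sister to the clade containing all other ingroup taxa, so it is the earliest-diverging (most basal) ingroup lineage.

Glyptites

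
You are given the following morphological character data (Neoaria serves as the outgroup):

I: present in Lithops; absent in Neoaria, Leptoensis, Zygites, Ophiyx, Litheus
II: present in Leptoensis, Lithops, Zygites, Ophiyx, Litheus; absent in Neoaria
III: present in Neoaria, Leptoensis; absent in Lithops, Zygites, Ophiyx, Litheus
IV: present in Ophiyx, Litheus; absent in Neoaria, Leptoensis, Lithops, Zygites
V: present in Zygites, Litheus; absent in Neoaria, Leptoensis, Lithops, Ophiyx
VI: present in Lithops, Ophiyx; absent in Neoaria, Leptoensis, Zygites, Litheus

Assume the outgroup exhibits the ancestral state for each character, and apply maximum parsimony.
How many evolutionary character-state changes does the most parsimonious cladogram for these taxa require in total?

Character polarity is set by the outgroup: the derived state is whichever differs from the outgroup's state, so for III the derived state is 'absent', and for the remaining characters it is 'present'.
I: derived state 'present' in Lithops only — an autapomorphy, so it tells us nothing about relationships among taxa.
All ingroup taxa share the derived state 'present' for II; it defines the ingroup but does not resolve relationships within it.
III: derived state 'absent' in Litheus, Lithops, Ophiyx, and Zygites only — synapomorphy for {Litheus, Lithops, Ophiyx, Zygites}.
IV (state 'present') occurs in Litheus and Ophiyx but conflicts with the nesting implied by the other characters — most parsimoniously interpreted as homoplasy.
V (derived state 'present') is shared by Litheus and Zygites — a synapomorphy uniting that clade.
Only Lithops and Ophiyx show the derived state 'present' for VI, supporting them as a clade.
Most parsimonious ingroup topology: (Leptoensis,((Lithops,Ophiyx),(Zygites,Litheus))).
Changes per character on this tree: I: 1; II: 1; III: 1; IV: 2; V: 1; VI: 1.
Total = 7.

7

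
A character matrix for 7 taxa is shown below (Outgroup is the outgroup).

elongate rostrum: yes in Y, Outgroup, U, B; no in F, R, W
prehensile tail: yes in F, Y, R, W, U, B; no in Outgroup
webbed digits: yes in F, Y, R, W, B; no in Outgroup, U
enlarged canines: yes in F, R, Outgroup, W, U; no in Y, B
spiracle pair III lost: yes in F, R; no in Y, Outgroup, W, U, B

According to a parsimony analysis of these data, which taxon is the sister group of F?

R

Character polarity is set by the outgroup: the derived state is whichever differs from the outgroup's state, so for elongate rostrum, enlarged canines the derived state is 'no', and for the remaining characters it is 'yes'.
elongate rostrum: derived state 'no' in F, R, and W only — synapomorphy for {F, R, W}.
prehensile tail (derived state 'yes') is shared by all ingroup taxa — unites the whole ingroup.
webbed digits: derived state 'yes' in B, F, R, W, and Y only — synapomorphy for {B, F, R, W, Y}.
enlarged canines: derived state 'no' in B and Y only — synapomorphy for {B, Y}.
spiracle pair III lost: derived state 'yes' in F and R only — synapomorphy for {F, R}.
Most parsimonious ingroup topology: (((B,Y),(W,(F,R))),U).
F and R form a cherry on this tree, so they are sister taxa.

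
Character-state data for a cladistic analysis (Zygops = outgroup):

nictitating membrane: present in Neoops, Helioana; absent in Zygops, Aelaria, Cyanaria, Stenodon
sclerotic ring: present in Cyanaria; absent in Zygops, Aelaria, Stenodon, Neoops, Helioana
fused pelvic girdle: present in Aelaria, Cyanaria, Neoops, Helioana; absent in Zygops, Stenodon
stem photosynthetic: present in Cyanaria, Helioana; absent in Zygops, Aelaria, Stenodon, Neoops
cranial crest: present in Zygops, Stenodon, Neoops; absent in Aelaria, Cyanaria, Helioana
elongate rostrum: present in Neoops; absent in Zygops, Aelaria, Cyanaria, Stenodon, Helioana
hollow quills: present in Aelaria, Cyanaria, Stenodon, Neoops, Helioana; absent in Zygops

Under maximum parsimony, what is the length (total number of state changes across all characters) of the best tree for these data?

Character polarity is set by the outgroup: the derived state is whichever differs from the outgroup's state, so for cranial crest the derived state is 'absent', and for the remaining characters it is 'present'.
nictitating membrane groups Helioana and Neoops, which is incompatible with the clades supported by the remaining characters; treating it as convergent (homoplasy) costs fewer steps than any alternative tree.
sclerotic ring (derived state 'present') is unique to Cyanaria (autapomorphy; uninformative for grouping).
fused pelvic girdle: derived state 'present' in Aelaria, Cyanaria, Helioana, and Neoops only — synapomorphy for {Aelaria, Cyanaria, Helioana, Neoops}.
Only Cyanaria and Helioana show the derived state 'present' for stem photosynthetic, supporting them as a clade.
cranial crest: derived state 'absent' in Aelaria, Cyanaria, and Helioana only — synapomorphy for {Aelaria, Cyanaria, Helioana}.
elongate rostrum (derived state 'present') is unique to Neoops (autapomorphy; uninformative for grouping).
All ingroup taxa share the derived state 'present' for hollow quills; it defines the ingroup but does not resolve relationships within it.
Most parsimonious ingroup topology: (((Aelaria,(Cyanaria,Helioana)),Neoops),Stenodon).
Changes per character on this tree: nictitating membrane: 2; sclerotic ring: 1; fused pelvic girdle: 1; stem photosynthetic: 1; cranial crest: 1; elongate rostrum: 1; hollow quills: 1.
Total = 8.

8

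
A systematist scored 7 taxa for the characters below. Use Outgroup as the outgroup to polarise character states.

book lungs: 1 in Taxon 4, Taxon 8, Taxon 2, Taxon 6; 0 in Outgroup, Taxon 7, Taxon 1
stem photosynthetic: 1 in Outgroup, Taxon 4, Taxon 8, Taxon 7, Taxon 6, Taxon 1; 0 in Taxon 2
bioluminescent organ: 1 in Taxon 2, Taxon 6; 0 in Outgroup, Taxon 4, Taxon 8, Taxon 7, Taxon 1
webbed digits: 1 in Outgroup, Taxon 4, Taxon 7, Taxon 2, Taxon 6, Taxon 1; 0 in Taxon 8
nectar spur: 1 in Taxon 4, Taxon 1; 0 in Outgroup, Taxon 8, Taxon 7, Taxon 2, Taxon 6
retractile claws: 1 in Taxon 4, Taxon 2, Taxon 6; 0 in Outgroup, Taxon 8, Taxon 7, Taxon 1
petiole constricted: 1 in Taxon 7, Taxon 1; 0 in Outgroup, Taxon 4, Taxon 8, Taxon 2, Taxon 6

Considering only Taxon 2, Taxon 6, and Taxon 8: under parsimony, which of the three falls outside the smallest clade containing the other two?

Taxon 8

Character polarity is set by the outgroup: the derived state is whichever differs from the outgroup's state, so for stem photosynthetic, webbed digits the derived state is '0', and for the remaining characters it is '1'.
book lungs: derived state '1' in Taxon 2, Taxon 4, Taxon 6, and Taxon 8 only — synapomorphy for {Taxon 2, Taxon 4, Taxon 6, Taxon 8}.
stem photosynthetic (derived state '0') is unique to Taxon 2 (autapomorphy; uninformative for grouping).
bioluminescent organ (derived state '1') is shared by Taxon 2 and Taxon 6 — a synapomorphy uniting that clade.
webbed digits (derived state '0') is unique to Taxon 8 (autapomorphy; uninformative for grouping).
nectar spur (state '1') occurs in Taxon 1 and Taxon 4 but conflicts with the nesting implied by the other characters — most parsimoniously interpreted as homoplasy.
retractile claws: derived state '1' in Taxon 2, Taxon 4, and Taxon 6 only — synapomorphy for {Taxon 2, Taxon 4, Taxon 6}.
Only Taxon 1 and Taxon 7 show the derived state '1' for petiole constricted, supporting them as a clade.
Most parsimonious ingroup topology: (((Taxon 4,(Taxon 2,Taxon 6)),Taxon 8),(Taxon 7,Taxon 1)).
Taxon 2 and Taxon 6 share a more recent common ancestor with each other than either does with Taxon 8, so Taxon 8 is the least closely related of the three.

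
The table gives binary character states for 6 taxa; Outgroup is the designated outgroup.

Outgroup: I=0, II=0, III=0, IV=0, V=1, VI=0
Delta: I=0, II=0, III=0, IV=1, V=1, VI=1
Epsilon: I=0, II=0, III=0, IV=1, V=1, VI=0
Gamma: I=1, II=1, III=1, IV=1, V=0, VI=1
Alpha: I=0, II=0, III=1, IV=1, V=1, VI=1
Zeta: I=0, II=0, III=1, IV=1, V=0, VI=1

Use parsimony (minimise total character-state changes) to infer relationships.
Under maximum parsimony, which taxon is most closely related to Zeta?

Gamma

Character polarity is set by the outgroup: the derived state is whichever differs from the outgroup's state, so for V the derived state is '0', and for the remaining characters it is '1'.
I (derived state '1') is unique to Gamma (autapomorphy; uninformative for grouping).
II (derived state '1') is unique to Gamma (autapomorphy; uninformative for grouping).
III: derived state '1' in Alpha, Gamma, and Zeta only — synapomorphy for {Alpha, Gamma, Zeta}.
IV (derived state '1') is shared by all ingroup taxa — unites the whole ingroup.
V: derived state '0' in Gamma and Zeta only — synapomorphy for {Gamma, Zeta}.
Only Alpha, Delta, Gamma, and Zeta show the derived state '1' for VI, supporting them as a clade.
Most parsimonious ingroup topology: ((Delta,((Gamma,Zeta),Alpha)),Epsilon).
Zeta and Gamma form a cherry on this tree, so they are sister taxa.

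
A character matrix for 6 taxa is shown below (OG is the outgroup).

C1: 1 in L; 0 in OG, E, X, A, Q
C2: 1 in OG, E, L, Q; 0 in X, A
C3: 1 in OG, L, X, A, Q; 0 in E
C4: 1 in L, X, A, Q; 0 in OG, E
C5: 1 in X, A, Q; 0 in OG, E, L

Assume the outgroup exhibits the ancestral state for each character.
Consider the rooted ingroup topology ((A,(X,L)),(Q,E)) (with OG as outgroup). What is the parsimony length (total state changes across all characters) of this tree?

9

Map each character onto ((A,(X,L)),(Q,E)) (rooted by OG) and count the minimum state changes it requires (Fitch parsimony):
C1: 1; C2: 2; C3: 1; C4: 2; C5: 3.
Total tree length = 9.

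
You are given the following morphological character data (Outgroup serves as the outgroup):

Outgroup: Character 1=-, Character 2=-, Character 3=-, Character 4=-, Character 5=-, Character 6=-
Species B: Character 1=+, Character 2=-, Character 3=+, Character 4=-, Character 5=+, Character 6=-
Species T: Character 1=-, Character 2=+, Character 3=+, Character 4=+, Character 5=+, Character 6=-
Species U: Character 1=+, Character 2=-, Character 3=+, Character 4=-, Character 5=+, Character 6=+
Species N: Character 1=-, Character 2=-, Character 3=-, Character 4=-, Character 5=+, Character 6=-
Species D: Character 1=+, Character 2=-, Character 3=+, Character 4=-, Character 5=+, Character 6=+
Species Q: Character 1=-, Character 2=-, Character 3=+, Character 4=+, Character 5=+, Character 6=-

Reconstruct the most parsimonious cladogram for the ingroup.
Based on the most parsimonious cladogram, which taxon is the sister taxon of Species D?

The outgroup has state '-' for every character, so '+' is the derived state throughout.
Only Species B, Species D, and Species U show the derived state '+' for Character 1, supporting them as a clade.
Character 2 (derived state '+') is unique to Species T (autapomorphy; uninformative for grouping).
Character 3: derived state '+' in Species B, Species D, Species Q, Species T, and Species U only — synapomorphy for {Species B, Species D, Species Q, Species T, Species U}.
Character 4: derived state '+' in Species Q and Species T only — synapomorphy for {Species Q, Species T}.
All ingroup taxa share the derived state '+' for Character 5; it defines the ingroup but does not resolve relationships within it.
Character 6 (derived state '+') is shared by Species D and Species U — a synapomorphy uniting that clade.
Most parsimonious ingroup topology: (((Species B,(Species U,Species D)),(Species T,Species Q)),Species N).
Species D and Species U form a cherry on this tree, so they are sister taxa.

Species U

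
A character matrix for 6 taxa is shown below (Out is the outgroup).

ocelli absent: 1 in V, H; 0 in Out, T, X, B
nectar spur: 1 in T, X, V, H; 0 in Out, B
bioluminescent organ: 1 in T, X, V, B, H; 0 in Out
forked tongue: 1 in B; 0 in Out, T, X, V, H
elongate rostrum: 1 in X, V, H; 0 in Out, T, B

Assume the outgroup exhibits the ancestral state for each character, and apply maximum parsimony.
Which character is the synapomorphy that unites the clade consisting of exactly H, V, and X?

The outgroup has state '0' for every character, so '1' is the derived state throughout.
ocelli absent: derived state '1' in H and V only — synapomorphy for {H, V}.
Only H, T, V, and X show the derived state '1' for nectar spur, supporting them as a clade.
All ingroup taxa share the derived state '1' for bioluminescent organ; it defines the ingroup but does not resolve relationships within it.
forked tongue: derived state '1' in B only — an autapomorphy, so it tells us nothing about relationships among taxa.
elongate rostrum (derived state '1') is shared by H, V, and X — a synapomorphy uniting that clade.
Most parsimonious ingroup topology: ((T,(X,(V,H))),B).
The clade {H, V, X} is supported by elongate rostrum: its derived state '1' occurs in exactly those taxa and in no other taxon (including the outgroup).

elongate rostrum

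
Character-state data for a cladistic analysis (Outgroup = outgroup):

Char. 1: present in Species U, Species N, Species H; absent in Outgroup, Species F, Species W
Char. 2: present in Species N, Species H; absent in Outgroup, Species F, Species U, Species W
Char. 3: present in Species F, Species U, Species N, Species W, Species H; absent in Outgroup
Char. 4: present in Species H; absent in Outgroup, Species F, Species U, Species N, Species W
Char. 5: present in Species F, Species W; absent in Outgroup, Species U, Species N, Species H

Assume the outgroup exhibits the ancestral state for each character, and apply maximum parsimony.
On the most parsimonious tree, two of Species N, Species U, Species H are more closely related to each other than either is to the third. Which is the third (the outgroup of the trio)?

Species U

The outgroup has state 'absent' for every character, so 'present' is the derived state throughout.
Char. 1 (derived state 'present') is shared by Species H, Species N, and Species U — a synapomorphy uniting that clade.
Only Species H and Species N show the derived state 'present' for Char. 2, supporting them as a clade.
All ingroup taxa share the derived state 'present' for Char. 3; it defines the ingroup but does not resolve relationships within it.
Char. 4 (derived state 'present') is unique to Species H (autapomorphy; uninformative for grouping).
Char. 5: derived state 'present' in Species F and Species W only — synapomorphy for {Species F, Species W}.
Most parsimonious ingroup topology: ((Species F,Species W),(Species U,(Species N,Species H))).
Species N and Species H share a more recent common ancestor with each other than either does with Species U, so Species U is the least closely related of the three.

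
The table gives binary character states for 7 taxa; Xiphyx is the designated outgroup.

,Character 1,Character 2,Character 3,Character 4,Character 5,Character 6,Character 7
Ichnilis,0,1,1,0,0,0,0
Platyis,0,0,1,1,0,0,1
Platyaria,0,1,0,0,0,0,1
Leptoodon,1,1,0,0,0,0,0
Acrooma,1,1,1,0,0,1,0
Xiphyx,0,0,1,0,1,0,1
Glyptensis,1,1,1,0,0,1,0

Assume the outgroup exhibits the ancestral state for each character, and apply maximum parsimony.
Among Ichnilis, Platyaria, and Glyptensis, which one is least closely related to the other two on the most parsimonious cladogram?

Character polarity is set by the outgroup: the derived state is whichever differs from the outgroup's state, so for Character 3, Character 5, Character 7 the derived state is '0', and for the remaining characters it is '1'.
Character 1: derived state '1' in Acrooma, Glyptensis, and Leptoodon only — synapomorphy for {Acrooma, Glyptensis, Leptoodon}.
Character 2 (derived state '1') is shared by Acrooma, Glyptensis, Ichnilis, Leptoodon, and Platyaria — a synapomorphy uniting that clade.
Character 3 groups Leptoodon and Platyaria, which is incompatible with the clades supported by the remaining characters; treating it as convergent (homoplasy) costs fewer steps than any alternative tree.
Character 4 (derived state '1') is unique to Platyis (autapomorphy; uninformative for grouping).
All ingroup taxa share the derived state '0' for Character 5; it defines the ingroup but does not resolve relationships within it.
Only Acrooma and Glyptensis show the derived state '1' for Character 6, supporting them as a clade.
Only Acrooma, Glyptensis, Ichnilis, and Leptoodon show the derived state '0' for Character 7, supporting them as a clade.
Most parsimonious ingroup topology: ((((Leptoodon,(Glyptensis,Acrooma)),Ichnilis),Platyaria),Platyis).
Ichnilis and Glyptensis share a more recent common ancestor with each other than either does with Platyaria, so Platyaria is the least closely related of the three.

Platyaria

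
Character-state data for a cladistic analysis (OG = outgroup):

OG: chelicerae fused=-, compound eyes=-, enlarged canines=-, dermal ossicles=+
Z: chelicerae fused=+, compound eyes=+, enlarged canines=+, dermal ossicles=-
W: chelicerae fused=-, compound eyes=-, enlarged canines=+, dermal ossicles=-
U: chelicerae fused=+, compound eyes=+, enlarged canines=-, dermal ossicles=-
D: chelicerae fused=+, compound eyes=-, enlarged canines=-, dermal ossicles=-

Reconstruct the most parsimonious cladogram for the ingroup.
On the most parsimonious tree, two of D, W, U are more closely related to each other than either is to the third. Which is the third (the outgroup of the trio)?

Character polarity is set by the outgroup: the derived state is whichever differs from the outgroup's state, so for dermal ossicles the derived state is '-', and for the remaining characters it is '+'.
Only D, U, and Z show the derived state '+' for chelicerae fused, supporting them as a clade.
compound eyes (derived state '+') is shared by U and Z — a synapomorphy uniting that clade.
enlarged canines (state '+') occurs in W and Z but conflicts with the nesting implied by the other characters — most parsimoniously interpreted as homoplasy.
dermal ossicles (derived state '-') is shared by all ingroup taxa — unites the whole ingroup.
Most parsimonious ingroup topology: (((Z,U),D),W).
U and D share a more recent common ancestor with each other than either does with W, so W is the least closely related of the three.

W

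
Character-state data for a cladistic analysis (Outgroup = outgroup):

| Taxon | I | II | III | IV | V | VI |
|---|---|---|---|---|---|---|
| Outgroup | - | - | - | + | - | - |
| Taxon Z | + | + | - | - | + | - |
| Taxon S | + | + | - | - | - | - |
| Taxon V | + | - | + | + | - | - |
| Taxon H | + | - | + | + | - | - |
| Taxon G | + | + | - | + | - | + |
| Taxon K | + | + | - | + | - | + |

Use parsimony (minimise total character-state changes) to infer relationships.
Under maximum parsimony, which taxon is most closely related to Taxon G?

Taxon K

Character polarity is set by the outgroup: the derived state is whichever differs from the outgroup's state, so for IV the derived state is '-', and for the remaining characters it is '+'.
I (derived state '+') is shared by all ingroup taxa — unites the whole ingroup.
II: derived state '+' in Taxon G, Taxon K, Taxon S, and Taxon Z only — synapomorphy for {Taxon G, Taxon K, Taxon S, Taxon Z}.
III (derived state '+') is shared by Taxon H and Taxon V — a synapomorphy uniting that clade.
IV (derived state '-') is shared by Taxon S and Taxon Z — a synapomorphy uniting that clade.
V (derived state '+') is unique to Taxon Z (autapomorphy; uninformative for grouping).
Only Taxon G and Taxon K show the derived state '+' for VI, supporting them as a clade.
Most parsimonious ingroup topology: (((Taxon Z,Taxon S),(Taxon G,Taxon K)),(Taxon V,Taxon H)).
Taxon G and Taxon K form a cherry on this tree, so they are sister taxa.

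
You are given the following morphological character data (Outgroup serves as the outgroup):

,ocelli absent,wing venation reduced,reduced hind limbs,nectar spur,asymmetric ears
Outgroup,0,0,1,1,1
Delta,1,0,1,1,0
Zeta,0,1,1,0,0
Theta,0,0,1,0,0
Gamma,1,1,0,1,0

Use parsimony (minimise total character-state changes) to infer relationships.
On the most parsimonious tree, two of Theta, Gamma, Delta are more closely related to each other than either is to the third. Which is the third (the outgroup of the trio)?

Theta

Character polarity is set by the outgroup: the derived state is whichever differs from the outgroup's state, so for reduced hind limbs, nectar spur, asymmetric ears the derived state is '0', and for the remaining characters it is '1'.
ocelli absent (derived state '1') is shared by Delta and Gamma — a synapomorphy uniting that clade.
wing venation reduced groups Gamma and Zeta, which is incompatible with the clades supported by the remaining characters; treating it as convergent (homoplasy) costs fewer steps than any alternative tree.
reduced hind limbs (derived state '0') is unique to Gamma (autapomorphy; uninformative for grouping).
nectar spur (derived state '0') is shared by Theta and Zeta — a synapomorphy uniting that clade.
All ingroup taxa share the derived state '0' for asymmetric ears; it defines the ingroup but does not resolve relationships within it.
Most parsimonious ingroup topology: ((Delta,Gamma),(Zeta,Theta)).
Gamma and Delta share a more recent common ancestor with each other than either does with Theta, so Theta is the least closely related of the three.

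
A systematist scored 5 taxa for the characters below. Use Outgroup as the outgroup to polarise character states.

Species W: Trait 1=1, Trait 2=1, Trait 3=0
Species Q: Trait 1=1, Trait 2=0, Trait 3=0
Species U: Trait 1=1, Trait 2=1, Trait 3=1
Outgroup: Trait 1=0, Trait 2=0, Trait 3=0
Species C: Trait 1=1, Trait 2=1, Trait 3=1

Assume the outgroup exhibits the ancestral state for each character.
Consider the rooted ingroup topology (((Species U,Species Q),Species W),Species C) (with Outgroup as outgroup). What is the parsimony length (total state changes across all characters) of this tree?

5

Map each character onto (((Species U,Species Q),Species W),Species C) (rooted by Outgroup) and count the minimum state changes it requires (Fitch parsimony):
Trait 1: 1; Trait 2: 2; Trait 3: 2.
Total tree length = 5.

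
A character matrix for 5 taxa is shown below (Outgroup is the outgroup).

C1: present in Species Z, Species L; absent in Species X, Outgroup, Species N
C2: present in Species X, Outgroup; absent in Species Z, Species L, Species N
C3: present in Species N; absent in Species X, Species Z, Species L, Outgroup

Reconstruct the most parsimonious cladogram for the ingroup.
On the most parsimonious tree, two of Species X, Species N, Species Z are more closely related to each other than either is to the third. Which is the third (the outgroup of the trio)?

Character polarity is set by the outgroup: the derived state is whichever differs from the outgroup's state, so for C2 the derived state is 'absent', and for the remaining characters it is 'present'.
C1 (derived state 'present') is shared by Species L and Species Z — a synapomorphy uniting that clade.
C2: derived state 'absent' in Species L, Species N, and Species Z only — synapomorphy for {Species L, Species N, Species Z}.
C3 (derived state 'present') is unique to Species N (autapomorphy; uninformative for grouping).
Most parsimonious ingroup topology: ((Species N,(Species Z,Species L)),Species X).
Species N and Species Z share a more recent common ancestor with each other than either does with Species X, so Species X is the least closely related of the three.

Species X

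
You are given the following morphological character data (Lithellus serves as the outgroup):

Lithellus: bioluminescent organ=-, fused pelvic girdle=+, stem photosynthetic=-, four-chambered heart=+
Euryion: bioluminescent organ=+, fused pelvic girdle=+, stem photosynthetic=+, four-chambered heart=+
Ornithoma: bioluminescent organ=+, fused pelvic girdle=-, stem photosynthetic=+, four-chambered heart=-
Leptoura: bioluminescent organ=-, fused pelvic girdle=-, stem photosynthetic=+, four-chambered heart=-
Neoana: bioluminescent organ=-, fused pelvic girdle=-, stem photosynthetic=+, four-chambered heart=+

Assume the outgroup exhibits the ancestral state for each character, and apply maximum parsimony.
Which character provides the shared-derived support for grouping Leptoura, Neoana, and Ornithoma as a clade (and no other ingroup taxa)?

fused pelvic girdle

Character polarity is set by the outgroup: the derived state is whichever differs from the outgroup's state, so for fused pelvic girdle, four-chambered heart the derived state is '-', and for the remaining characters it is '+'.
bioluminescent organ groups Euryion and Ornithoma, which is incompatible with the clades supported by the remaining characters; treating it as convergent (homoplasy) costs fewer steps than any alternative tree.
fused pelvic girdle: derived state '-' in Leptoura, Neoana, and Ornithoma only — synapomorphy for {Leptoura, Neoana, Ornithoma}.
stem photosynthetic (derived state '+') is shared by all ingroup taxa — unites the whole ingroup.
four-chambered heart: derived state '-' in Leptoura and Ornithoma only — synapomorphy for {Leptoura, Ornithoma}.
Most parsimonious ingroup topology: (Euryion,((Ornithoma,Leptoura),Neoana)).
The clade {Leptoura, Neoana, Ornithoma} is supported by fused pelvic girdle: its derived state '-' occurs in exactly those taxa and in no other taxon (including the outgroup).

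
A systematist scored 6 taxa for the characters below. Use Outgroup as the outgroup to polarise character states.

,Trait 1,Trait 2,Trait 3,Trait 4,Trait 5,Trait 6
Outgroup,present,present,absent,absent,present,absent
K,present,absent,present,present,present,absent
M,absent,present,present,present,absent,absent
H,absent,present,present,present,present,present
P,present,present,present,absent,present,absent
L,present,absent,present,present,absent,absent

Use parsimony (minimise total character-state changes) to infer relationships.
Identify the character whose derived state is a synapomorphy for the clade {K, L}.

Character polarity is set by the outgroup: the derived state is whichever differs from the outgroup's state, so for Trait 1, Trait 2, Trait 5 the derived state is 'absent', and for the remaining characters it is 'present'.
Trait 1: derived state 'absent' in H and M only — synapomorphy for {H, M}.
Trait 2: derived state 'absent' in K and L only — synapomorphy for {K, L}.
All ingroup taxa share the derived state 'present' for Trait 3; it defines the ingroup but does not resolve relationships within it.
Trait 4: derived state 'present' in H, K, L, and M only — synapomorphy for {H, K, L, M}.
Trait 5 groups L and M, which is incompatible with the clades supported by the remaining characters; treating it as convergent (homoplasy) costs fewer steps than any alternative tree.
Trait 6: derived state 'present' in H only — an autapomorphy, so it tells us nothing about relationships among taxa.
Most parsimonious ingroup topology: (((K,L),(M,H)),P).
The clade {K, L} is supported by Trait 2: its derived state 'absent' occurs in exactly those taxa and in no other taxon (including the outgroup).

Trait 2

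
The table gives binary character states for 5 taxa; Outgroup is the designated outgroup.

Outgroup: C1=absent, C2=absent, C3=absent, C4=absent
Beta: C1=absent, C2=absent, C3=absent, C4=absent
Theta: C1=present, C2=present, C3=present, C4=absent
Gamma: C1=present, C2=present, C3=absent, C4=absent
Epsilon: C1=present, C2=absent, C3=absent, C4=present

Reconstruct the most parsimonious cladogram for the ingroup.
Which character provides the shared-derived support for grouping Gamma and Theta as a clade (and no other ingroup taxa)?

The outgroup has state 'absent' for every character, so 'present' is the derived state throughout.
C1: derived state 'present' in Epsilon, Gamma, and Theta only — synapomorphy for {Epsilon, Gamma, Theta}.
Only Gamma and Theta show the derived state 'present' for C2, supporting them as a clade.
C3 (derived state 'present') is unique to Theta (autapomorphy; uninformative for grouping).
C4: derived state 'present' in Epsilon only — an autapomorphy, so it tells us nothing about relationships among taxa.
Most parsimonious ingroup topology: (Beta,((Theta,Gamma),Epsilon)).
The clade {Gamma, Theta} is supported by C2: its derived state 'present' occurs in exactly those taxa and in no other taxon (including the outgroup).

C2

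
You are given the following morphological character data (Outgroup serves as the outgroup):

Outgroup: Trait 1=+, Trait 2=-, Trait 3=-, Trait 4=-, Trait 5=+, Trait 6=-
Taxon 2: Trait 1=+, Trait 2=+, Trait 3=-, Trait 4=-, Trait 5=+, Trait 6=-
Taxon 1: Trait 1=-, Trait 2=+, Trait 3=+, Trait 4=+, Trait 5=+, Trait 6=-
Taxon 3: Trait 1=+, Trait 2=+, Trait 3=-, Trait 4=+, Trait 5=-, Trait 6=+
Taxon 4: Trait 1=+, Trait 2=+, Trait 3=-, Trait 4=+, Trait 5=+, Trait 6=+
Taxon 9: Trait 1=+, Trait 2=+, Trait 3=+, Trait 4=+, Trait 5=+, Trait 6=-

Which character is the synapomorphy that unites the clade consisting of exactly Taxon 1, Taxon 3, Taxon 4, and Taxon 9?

Trait 4

Character polarity is set by the outgroup: the derived state is whichever differs from the outgroup's state, so for Trait 1, Trait 5 the derived state is '-', and for the remaining characters it is '+'.
Trait 1 (derived state '-') is unique to Taxon 1 (autapomorphy; uninformative for grouping).
All ingroup taxa share the derived state '+' for Trait 2; it defines the ingroup but does not resolve relationships within it.
Only Taxon 1 and Taxon 9 show the derived state '+' for Trait 3, supporting them as a clade.
Trait 4: derived state '+' in Taxon 1, Taxon 3, Taxon 4, and Taxon 9 only — synapomorphy for {Taxon 1, Taxon 3, Taxon 4, Taxon 9}.
Trait 5 (derived state '-') is unique to Taxon 3 (autapomorphy; uninformative for grouping).
Trait 6: derived state '+' in Taxon 3 and Taxon 4 only — synapomorphy for {Taxon 3, Taxon 4}.
Most parsimonious ingroup topology: (Taxon 2,((Taxon 1,Taxon 9),(Taxon 3,Taxon 4))).
The clade {Taxon 1, Taxon 3, Taxon 4, Taxon 9} is supported by Trait 4: its derived state '+' occurs in exactly those taxa and in no other taxon (including the outgroup).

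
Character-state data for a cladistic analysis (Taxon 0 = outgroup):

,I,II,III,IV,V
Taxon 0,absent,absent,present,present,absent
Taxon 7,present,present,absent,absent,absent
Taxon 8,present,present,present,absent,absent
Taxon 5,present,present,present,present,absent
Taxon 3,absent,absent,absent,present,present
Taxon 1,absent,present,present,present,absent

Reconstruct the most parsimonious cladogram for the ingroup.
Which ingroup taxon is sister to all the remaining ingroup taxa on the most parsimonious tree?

Character polarity is set by the outgroup: the derived state is whichever differs from the outgroup's state, so for III, IV the derived state is 'absent', and for the remaining characters it is 'present'.
I: derived state 'present' in Taxon 5, Taxon 7, and Taxon 8 only — synapomorphy for {Taxon 5, Taxon 7, Taxon 8}.
II (derived state 'present') is shared by Taxon 1, Taxon 5, Taxon 7, and Taxon 8 — a synapomorphy uniting that clade.
III (state 'absent') occurs in Taxon 3 and Taxon 7 but conflicts with the nesting implied by the other characters — most parsimoniously interpreted as homoplasy.
IV: derived state 'absent' in Taxon 7 and Taxon 8 only — synapomorphy for {Taxon 7, Taxon 8}.
V (derived state 'present') is unique to Taxon 3 (autapomorphy; uninformative for grouping).
Most parsimonious ingroup topology: ((((Taxon 7,Taxon 8),Taxon 5),Taxon 1),Taxon 3).
Taxon 3 is sister to the clade containing all other ingroup taxa, so it is the earliest-diverging (most basal) ingroup lineage.

Taxon 3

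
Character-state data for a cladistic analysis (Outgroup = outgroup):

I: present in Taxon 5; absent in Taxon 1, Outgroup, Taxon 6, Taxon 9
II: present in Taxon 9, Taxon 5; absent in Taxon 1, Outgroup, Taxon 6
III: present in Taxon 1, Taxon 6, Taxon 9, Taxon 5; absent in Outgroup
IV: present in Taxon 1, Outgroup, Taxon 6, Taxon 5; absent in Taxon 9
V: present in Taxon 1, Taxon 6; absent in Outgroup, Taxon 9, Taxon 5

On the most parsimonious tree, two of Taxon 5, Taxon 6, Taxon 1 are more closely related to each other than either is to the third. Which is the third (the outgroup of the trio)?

Character polarity is set by the outgroup: the derived state is whichever differs from the outgroup's state, so for IV the derived state is 'absent', and for the remaining characters it is 'present'.
I (derived state 'present') is unique to Taxon 5 (autapomorphy; uninformative for grouping).
II (derived state 'present') is shared by Taxon 5 and Taxon 9 — a synapomorphy uniting that clade.
All ingroup taxa share the derived state 'present' for III; it defines the ingroup but does not resolve relationships within it.
IV (derived state 'absent') is unique to Taxon 9 (autapomorphy; uninformative for grouping).
V (derived state 'present') is shared by Taxon 1 and Taxon 6 — a synapomorphy uniting that clade.
Most parsimonious ingroup topology: ((Taxon 6,Taxon 1),(Taxon 5,Taxon 9)).
Taxon 1 and Taxon 6 share a more recent common ancestor with each other than either does with Taxon 5, so Taxon 5 is the least closely related of the three.

Taxon 5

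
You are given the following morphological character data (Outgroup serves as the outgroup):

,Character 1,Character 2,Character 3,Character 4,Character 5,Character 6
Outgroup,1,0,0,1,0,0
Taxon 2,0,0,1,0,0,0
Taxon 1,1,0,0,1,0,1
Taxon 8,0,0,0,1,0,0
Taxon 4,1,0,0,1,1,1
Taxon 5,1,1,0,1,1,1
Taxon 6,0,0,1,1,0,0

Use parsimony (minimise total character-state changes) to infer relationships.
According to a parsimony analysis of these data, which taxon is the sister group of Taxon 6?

Character polarity is set by the outgroup: the derived state is whichever differs from the outgroup's state, so for Character 1, Character 4 the derived state is '0', and for the remaining characters it is '1'.
Character 1 (derived state '0') is shared by Taxon 2, Taxon 6, and Taxon 8 — a synapomorphy uniting that clade.
Character 2: derived state '1' in Taxon 5 only — an autapomorphy, so it tells us nothing about relationships among taxa.
Character 3: derived state '1' in Taxon 2 and Taxon 6 only — synapomorphy for {Taxon 2, Taxon 6}.
Character 4: derived state '0' in Taxon 2 only — an autapomorphy, so it tells us nothing about relationships among taxa.
Only Taxon 4 and Taxon 5 show the derived state '1' for Character 5, supporting them as a clade.
Character 6: derived state '1' in Taxon 1, Taxon 4, and Taxon 5 only — synapomorphy for {Taxon 1, Taxon 4, Taxon 5}.
Most parsimonious ingroup topology: (((Taxon 2,Taxon 6),Taxon 8),(Taxon 1,(Taxon 4,Taxon 5))).
Taxon 6 and Taxon 2 form a cherry on this tree, so they are sister taxa.

Taxon 2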